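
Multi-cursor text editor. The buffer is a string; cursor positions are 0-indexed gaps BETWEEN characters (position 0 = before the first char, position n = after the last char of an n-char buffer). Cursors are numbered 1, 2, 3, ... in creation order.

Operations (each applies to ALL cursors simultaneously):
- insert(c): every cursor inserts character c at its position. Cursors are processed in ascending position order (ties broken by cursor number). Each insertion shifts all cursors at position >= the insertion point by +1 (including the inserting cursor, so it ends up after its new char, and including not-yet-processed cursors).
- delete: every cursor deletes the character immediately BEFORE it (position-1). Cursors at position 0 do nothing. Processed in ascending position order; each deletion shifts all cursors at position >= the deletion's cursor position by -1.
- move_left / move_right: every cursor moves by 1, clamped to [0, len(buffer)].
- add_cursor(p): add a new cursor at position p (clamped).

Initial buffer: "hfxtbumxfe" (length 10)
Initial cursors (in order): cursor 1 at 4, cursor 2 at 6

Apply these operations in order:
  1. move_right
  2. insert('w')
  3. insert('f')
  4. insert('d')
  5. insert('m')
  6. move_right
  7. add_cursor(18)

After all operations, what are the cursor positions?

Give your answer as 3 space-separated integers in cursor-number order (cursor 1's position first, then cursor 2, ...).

Answer: 10 16 18

Derivation:
After op 1 (move_right): buffer="hfxtbumxfe" (len 10), cursors c1@5 c2@7, authorship ..........
After op 2 (insert('w')): buffer="hfxtbwumwxfe" (len 12), cursors c1@6 c2@9, authorship .....1..2...
After op 3 (insert('f')): buffer="hfxtbwfumwfxfe" (len 14), cursors c1@7 c2@11, authorship .....11..22...
After op 4 (insert('d')): buffer="hfxtbwfdumwfdxfe" (len 16), cursors c1@8 c2@13, authorship .....111..222...
After op 5 (insert('m')): buffer="hfxtbwfdmumwfdmxfe" (len 18), cursors c1@9 c2@15, authorship .....1111..2222...
After op 6 (move_right): buffer="hfxtbwfdmumwfdmxfe" (len 18), cursors c1@10 c2@16, authorship .....1111..2222...
After op 7 (add_cursor(18)): buffer="hfxtbwfdmumwfdmxfe" (len 18), cursors c1@10 c2@16 c3@18, authorship .....1111..2222...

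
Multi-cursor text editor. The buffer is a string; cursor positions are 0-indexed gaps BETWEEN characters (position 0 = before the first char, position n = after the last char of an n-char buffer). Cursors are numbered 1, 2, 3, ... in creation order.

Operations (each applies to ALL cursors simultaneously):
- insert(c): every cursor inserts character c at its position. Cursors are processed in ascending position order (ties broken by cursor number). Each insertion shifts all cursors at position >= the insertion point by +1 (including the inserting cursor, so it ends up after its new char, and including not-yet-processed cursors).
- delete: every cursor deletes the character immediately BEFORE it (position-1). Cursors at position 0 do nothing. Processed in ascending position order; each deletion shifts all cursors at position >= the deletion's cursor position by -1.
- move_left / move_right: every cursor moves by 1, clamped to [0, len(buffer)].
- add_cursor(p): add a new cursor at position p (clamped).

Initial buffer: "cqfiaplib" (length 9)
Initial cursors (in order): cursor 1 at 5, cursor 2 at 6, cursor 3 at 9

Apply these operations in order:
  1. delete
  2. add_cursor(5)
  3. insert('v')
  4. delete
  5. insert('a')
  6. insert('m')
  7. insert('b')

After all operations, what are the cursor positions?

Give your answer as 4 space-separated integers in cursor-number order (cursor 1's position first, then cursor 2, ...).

Answer: 10 10 18 14

Derivation:
After op 1 (delete): buffer="cqfili" (len 6), cursors c1@4 c2@4 c3@6, authorship ......
After op 2 (add_cursor(5)): buffer="cqfili" (len 6), cursors c1@4 c2@4 c4@5 c3@6, authorship ......
After op 3 (insert('v')): buffer="cqfivvlviv" (len 10), cursors c1@6 c2@6 c4@8 c3@10, authorship ....12.4.3
After op 4 (delete): buffer="cqfili" (len 6), cursors c1@4 c2@4 c4@5 c3@6, authorship ......
After op 5 (insert('a')): buffer="cqfiaalaia" (len 10), cursors c1@6 c2@6 c4@8 c3@10, authorship ....12.4.3
After op 6 (insert('m')): buffer="cqfiaammlamiam" (len 14), cursors c1@8 c2@8 c4@11 c3@14, authorship ....1212.44.33
After op 7 (insert('b')): buffer="cqfiaammbblambiamb" (len 18), cursors c1@10 c2@10 c4@14 c3@18, authorship ....121212.444.333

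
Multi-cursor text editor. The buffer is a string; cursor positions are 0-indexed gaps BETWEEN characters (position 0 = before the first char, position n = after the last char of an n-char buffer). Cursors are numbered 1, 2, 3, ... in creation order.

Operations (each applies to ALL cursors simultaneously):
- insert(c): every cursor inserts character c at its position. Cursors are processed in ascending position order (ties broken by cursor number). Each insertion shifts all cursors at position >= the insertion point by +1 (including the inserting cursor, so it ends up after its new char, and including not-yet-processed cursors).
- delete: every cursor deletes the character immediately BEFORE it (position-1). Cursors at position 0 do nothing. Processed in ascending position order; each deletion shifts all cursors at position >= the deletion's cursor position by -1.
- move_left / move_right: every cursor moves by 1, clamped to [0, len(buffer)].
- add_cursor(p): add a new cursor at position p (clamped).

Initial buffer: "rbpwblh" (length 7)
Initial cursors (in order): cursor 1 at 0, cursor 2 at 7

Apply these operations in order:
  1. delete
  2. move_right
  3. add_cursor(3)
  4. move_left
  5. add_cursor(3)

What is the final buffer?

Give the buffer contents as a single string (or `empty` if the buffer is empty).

Answer: rbpwbl

Derivation:
After op 1 (delete): buffer="rbpwbl" (len 6), cursors c1@0 c2@6, authorship ......
After op 2 (move_right): buffer="rbpwbl" (len 6), cursors c1@1 c2@6, authorship ......
After op 3 (add_cursor(3)): buffer="rbpwbl" (len 6), cursors c1@1 c3@3 c2@6, authorship ......
After op 4 (move_left): buffer="rbpwbl" (len 6), cursors c1@0 c3@2 c2@5, authorship ......
After op 5 (add_cursor(3)): buffer="rbpwbl" (len 6), cursors c1@0 c3@2 c4@3 c2@5, authorship ......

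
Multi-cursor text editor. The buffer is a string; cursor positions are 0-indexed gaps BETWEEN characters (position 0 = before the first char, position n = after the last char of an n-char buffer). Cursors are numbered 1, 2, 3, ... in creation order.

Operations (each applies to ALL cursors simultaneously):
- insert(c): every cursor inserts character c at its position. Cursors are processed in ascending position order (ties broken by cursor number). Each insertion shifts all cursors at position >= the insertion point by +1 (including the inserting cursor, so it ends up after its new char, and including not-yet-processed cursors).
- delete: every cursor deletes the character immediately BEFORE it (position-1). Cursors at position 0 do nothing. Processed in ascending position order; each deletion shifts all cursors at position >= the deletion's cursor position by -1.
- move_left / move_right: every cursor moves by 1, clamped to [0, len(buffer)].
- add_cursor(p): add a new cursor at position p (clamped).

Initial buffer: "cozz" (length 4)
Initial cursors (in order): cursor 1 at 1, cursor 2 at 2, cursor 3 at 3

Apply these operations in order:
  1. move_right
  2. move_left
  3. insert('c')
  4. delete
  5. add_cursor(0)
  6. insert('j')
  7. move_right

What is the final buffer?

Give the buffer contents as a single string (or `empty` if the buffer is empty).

After op 1 (move_right): buffer="cozz" (len 4), cursors c1@2 c2@3 c3@4, authorship ....
After op 2 (move_left): buffer="cozz" (len 4), cursors c1@1 c2@2 c3@3, authorship ....
After op 3 (insert('c')): buffer="ccoczcz" (len 7), cursors c1@2 c2@4 c3@6, authorship .1.2.3.
After op 4 (delete): buffer="cozz" (len 4), cursors c1@1 c2@2 c3@3, authorship ....
After op 5 (add_cursor(0)): buffer="cozz" (len 4), cursors c4@0 c1@1 c2@2 c3@3, authorship ....
After op 6 (insert('j')): buffer="jcjojzjz" (len 8), cursors c4@1 c1@3 c2@5 c3@7, authorship 4.1.2.3.
After op 7 (move_right): buffer="jcjojzjz" (len 8), cursors c4@2 c1@4 c2@6 c3@8, authorship 4.1.2.3.

Answer: jcjojzjz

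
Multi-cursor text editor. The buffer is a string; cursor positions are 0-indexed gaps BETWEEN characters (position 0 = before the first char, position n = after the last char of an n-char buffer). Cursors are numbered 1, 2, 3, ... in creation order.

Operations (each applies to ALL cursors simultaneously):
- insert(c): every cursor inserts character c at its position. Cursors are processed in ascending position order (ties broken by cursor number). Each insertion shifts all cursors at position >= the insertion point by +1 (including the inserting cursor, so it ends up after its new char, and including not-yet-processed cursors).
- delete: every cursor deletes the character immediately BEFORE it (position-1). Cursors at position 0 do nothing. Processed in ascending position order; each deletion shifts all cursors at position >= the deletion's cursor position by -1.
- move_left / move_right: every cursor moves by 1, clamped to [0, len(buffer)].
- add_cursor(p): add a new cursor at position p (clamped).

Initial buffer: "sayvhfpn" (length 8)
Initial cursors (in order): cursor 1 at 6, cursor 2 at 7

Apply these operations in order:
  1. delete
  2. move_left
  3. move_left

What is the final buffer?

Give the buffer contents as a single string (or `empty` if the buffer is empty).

Answer: sayvhn

Derivation:
After op 1 (delete): buffer="sayvhn" (len 6), cursors c1@5 c2@5, authorship ......
After op 2 (move_left): buffer="sayvhn" (len 6), cursors c1@4 c2@4, authorship ......
After op 3 (move_left): buffer="sayvhn" (len 6), cursors c1@3 c2@3, authorship ......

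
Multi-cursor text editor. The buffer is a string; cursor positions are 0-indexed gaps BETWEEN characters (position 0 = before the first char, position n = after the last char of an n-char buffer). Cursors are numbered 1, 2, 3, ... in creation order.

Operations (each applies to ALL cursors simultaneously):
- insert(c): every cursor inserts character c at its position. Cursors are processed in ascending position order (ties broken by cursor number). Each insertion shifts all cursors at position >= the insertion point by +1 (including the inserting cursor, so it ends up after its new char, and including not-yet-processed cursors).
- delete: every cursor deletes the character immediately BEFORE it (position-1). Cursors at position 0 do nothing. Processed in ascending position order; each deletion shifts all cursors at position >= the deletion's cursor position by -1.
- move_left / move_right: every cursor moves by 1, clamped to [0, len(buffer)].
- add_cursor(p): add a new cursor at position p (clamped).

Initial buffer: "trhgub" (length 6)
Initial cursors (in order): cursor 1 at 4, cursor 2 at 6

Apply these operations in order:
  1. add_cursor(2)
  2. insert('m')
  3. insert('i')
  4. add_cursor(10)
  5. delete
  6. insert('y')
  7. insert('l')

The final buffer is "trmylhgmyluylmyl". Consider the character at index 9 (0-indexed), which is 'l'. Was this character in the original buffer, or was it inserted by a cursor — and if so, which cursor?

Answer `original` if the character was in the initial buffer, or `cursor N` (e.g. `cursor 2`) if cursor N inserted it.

After op 1 (add_cursor(2)): buffer="trhgub" (len 6), cursors c3@2 c1@4 c2@6, authorship ......
After op 2 (insert('m')): buffer="trmhgmubm" (len 9), cursors c3@3 c1@6 c2@9, authorship ..3..1..2
After op 3 (insert('i')): buffer="trmihgmiubmi" (len 12), cursors c3@4 c1@8 c2@12, authorship ..33..11..22
After op 4 (add_cursor(10)): buffer="trmihgmiubmi" (len 12), cursors c3@4 c1@8 c4@10 c2@12, authorship ..33..11..22
After op 5 (delete): buffer="trmhgmum" (len 8), cursors c3@3 c1@6 c4@7 c2@8, authorship ..3..1.2
After op 6 (insert('y')): buffer="trmyhgmyuymy" (len 12), cursors c3@4 c1@8 c4@10 c2@12, authorship ..33..11.422
After op 7 (insert('l')): buffer="trmylhgmyluylmyl" (len 16), cursors c3@5 c1@10 c4@13 c2@16, authorship ..333..111.44222
Authorship (.=original, N=cursor N): . . 3 3 3 . . 1 1 1 . 4 4 2 2 2
Index 9: author = 1

Answer: cursor 1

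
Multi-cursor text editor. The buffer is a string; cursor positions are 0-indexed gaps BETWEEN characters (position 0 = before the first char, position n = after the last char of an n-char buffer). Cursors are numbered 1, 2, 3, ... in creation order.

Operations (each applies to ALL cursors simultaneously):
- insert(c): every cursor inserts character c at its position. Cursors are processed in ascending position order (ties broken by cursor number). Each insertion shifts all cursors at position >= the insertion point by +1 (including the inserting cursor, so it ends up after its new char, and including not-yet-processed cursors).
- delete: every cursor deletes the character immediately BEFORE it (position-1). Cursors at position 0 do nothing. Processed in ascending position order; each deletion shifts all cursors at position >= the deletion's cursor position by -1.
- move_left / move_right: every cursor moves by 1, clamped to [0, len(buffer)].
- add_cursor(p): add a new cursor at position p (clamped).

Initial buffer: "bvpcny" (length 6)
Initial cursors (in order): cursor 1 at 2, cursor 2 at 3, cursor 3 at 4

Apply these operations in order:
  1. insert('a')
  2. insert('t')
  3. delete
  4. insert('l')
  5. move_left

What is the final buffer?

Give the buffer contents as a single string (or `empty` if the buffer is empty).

Answer: bvalpalcalny

Derivation:
After op 1 (insert('a')): buffer="bvapacany" (len 9), cursors c1@3 c2@5 c3@7, authorship ..1.2.3..
After op 2 (insert('t')): buffer="bvatpatcatny" (len 12), cursors c1@4 c2@7 c3@10, authorship ..11.22.33..
After op 3 (delete): buffer="bvapacany" (len 9), cursors c1@3 c2@5 c3@7, authorship ..1.2.3..
After op 4 (insert('l')): buffer="bvalpalcalny" (len 12), cursors c1@4 c2@7 c3@10, authorship ..11.22.33..
After op 5 (move_left): buffer="bvalpalcalny" (len 12), cursors c1@3 c2@6 c3@9, authorship ..11.22.33..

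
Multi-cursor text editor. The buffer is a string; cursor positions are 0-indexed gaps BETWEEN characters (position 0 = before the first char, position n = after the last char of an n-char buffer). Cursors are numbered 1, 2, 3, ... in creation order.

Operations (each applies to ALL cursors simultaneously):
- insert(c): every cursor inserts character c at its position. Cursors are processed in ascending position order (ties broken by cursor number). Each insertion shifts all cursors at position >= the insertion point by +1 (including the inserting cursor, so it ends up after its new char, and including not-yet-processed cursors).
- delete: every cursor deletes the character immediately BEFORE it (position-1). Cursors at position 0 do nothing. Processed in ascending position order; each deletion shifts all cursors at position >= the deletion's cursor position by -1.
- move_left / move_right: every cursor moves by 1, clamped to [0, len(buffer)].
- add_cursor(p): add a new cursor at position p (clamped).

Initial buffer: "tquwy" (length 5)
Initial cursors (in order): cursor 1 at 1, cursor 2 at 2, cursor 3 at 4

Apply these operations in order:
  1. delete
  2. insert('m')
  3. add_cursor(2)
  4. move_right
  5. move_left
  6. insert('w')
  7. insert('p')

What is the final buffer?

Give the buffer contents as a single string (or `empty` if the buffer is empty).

Answer: mmwwwpppumwpy

Derivation:
After op 1 (delete): buffer="uy" (len 2), cursors c1@0 c2@0 c3@1, authorship ..
After op 2 (insert('m')): buffer="mmumy" (len 5), cursors c1@2 c2@2 c3@4, authorship 12.3.
After op 3 (add_cursor(2)): buffer="mmumy" (len 5), cursors c1@2 c2@2 c4@2 c3@4, authorship 12.3.
After op 4 (move_right): buffer="mmumy" (len 5), cursors c1@3 c2@3 c4@3 c3@5, authorship 12.3.
After op 5 (move_left): buffer="mmumy" (len 5), cursors c1@2 c2@2 c4@2 c3@4, authorship 12.3.
After op 6 (insert('w')): buffer="mmwwwumwy" (len 9), cursors c1@5 c2@5 c4@5 c3@8, authorship 12124.33.
After op 7 (insert('p')): buffer="mmwwwpppumwpy" (len 13), cursors c1@8 c2@8 c4@8 c3@12, authorship 12124124.333.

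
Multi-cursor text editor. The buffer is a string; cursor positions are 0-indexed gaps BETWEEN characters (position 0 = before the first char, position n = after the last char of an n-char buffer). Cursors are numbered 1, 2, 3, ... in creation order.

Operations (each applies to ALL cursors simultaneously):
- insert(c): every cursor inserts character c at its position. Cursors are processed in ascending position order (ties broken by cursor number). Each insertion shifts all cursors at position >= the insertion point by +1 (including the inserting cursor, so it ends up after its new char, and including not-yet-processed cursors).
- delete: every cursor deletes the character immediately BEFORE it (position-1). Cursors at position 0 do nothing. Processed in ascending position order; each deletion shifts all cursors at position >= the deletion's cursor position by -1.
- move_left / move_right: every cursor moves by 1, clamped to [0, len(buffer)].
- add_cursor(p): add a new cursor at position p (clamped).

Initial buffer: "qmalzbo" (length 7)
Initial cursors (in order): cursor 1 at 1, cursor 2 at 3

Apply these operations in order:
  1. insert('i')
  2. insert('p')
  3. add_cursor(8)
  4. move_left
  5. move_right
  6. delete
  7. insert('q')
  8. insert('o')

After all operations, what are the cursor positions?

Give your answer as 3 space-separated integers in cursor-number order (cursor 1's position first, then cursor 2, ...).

After op 1 (insert('i')): buffer="qimailzbo" (len 9), cursors c1@2 c2@5, authorship .1..2....
After op 2 (insert('p')): buffer="qipmaiplzbo" (len 11), cursors c1@3 c2@7, authorship .11..22....
After op 3 (add_cursor(8)): buffer="qipmaiplzbo" (len 11), cursors c1@3 c2@7 c3@8, authorship .11..22....
After op 4 (move_left): buffer="qipmaiplzbo" (len 11), cursors c1@2 c2@6 c3@7, authorship .11..22....
After op 5 (move_right): buffer="qipmaiplzbo" (len 11), cursors c1@3 c2@7 c3@8, authorship .11..22....
After op 6 (delete): buffer="qimaizbo" (len 8), cursors c1@2 c2@5 c3@5, authorship .1..2...
After op 7 (insert('q')): buffer="qiqmaiqqzbo" (len 11), cursors c1@3 c2@8 c3@8, authorship .11..223...
After op 8 (insert('o')): buffer="qiqomaiqqoozbo" (len 14), cursors c1@4 c2@11 c3@11, authorship .111..22323...

Answer: 4 11 11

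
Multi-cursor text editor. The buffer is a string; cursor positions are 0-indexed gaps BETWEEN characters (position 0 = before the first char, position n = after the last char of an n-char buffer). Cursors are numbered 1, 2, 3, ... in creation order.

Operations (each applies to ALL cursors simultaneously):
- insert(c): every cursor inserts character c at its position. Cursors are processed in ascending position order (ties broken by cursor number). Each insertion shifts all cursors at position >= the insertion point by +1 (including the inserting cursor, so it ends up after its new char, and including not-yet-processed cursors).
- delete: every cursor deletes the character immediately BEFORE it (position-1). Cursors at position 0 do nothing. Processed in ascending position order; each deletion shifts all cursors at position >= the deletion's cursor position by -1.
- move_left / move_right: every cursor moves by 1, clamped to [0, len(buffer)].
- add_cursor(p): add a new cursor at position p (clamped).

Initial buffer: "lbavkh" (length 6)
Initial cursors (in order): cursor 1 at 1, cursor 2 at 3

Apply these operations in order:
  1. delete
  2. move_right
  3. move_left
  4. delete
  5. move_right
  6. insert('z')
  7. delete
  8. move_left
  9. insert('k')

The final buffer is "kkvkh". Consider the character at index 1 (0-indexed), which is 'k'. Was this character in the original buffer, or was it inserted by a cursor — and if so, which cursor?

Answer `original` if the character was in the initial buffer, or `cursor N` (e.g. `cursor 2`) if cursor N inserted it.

After op 1 (delete): buffer="bvkh" (len 4), cursors c1@0 c2@1, authorship ....
After op 2 (move_right): buffer="bvkh" (len 4), cursors c1@1 c2@2, authorship ....
After op 3 (move_left): buffer="bvkh" (len 4), cursors c1@0 c2@1, authorship ....
After op 4 (delete): buffer="vkh" (len 3), cursors c1@0 c2@0, authorship ...
After op 5 (move_right): buffer="vkh" (len 3), cursors c1@1 c2@1, authorship ...
After op 6 (insert('z')): buffer="vzzkh" (len 5), cursors c1@3 c2@3, authorship .12..
After op 7 (delete): buffer="vkh" (len 3), cursors c1@1 c2@1, authorship ...
After op 8 (move_left): buffer="vkh" (len 3), cursors c1@0 c2@0, authorship ...
After op 9 (insert('k')): buffer="kkvkh" (len 5), cursors c1@2 c2@2, authorship 12...
Authorship (.=original, N=cursor N): 1 2 . . .
Index 1: author = 2

Answer: cursor 2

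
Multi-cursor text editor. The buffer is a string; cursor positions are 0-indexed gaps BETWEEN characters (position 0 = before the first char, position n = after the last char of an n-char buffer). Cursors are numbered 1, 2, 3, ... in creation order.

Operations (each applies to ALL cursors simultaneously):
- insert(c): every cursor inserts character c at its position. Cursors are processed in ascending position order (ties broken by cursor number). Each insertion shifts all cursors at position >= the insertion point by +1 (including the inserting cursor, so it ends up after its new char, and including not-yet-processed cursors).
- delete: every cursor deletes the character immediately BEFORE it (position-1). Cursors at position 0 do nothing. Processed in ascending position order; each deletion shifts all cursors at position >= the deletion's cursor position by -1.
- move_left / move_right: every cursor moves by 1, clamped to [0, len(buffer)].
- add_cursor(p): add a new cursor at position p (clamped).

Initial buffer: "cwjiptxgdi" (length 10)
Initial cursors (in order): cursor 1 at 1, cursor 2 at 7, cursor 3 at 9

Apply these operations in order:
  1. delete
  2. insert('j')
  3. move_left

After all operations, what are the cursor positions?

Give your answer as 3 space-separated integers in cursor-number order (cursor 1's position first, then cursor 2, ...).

Answer: 0 6 8

Derivation:
After op 1 (delete): buffer="wjiptgi" (len 7), cursors c1@0 c2@5 c3@6, authorship .......
After op 2 (insert('j')): buffer="jwjiptjgji" (len 10), cursors c1@1 c2@7 c3@9, authorship 1.....2.3.
After op 3 (move_left): buffer="jwjiptjgji" (len 10), cursors c1@0 c2@6 c3@8, authorship 1.....2.3.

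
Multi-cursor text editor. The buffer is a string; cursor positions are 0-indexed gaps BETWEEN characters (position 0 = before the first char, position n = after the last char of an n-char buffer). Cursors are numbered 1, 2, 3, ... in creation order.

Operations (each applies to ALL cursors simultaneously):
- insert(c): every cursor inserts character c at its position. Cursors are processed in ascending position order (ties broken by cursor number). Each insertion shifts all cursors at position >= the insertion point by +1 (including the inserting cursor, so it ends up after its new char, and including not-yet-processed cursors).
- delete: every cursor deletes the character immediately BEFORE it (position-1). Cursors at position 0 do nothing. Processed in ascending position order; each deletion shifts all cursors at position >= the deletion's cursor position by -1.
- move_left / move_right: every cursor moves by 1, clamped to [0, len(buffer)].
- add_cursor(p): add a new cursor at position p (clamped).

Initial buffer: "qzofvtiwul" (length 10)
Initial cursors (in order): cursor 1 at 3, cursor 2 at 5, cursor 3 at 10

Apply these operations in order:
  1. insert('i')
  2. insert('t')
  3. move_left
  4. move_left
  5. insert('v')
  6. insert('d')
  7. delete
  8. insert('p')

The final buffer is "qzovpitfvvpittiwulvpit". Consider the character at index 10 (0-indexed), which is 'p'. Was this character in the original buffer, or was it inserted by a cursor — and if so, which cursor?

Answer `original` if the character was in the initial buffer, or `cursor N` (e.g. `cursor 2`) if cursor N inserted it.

Answer: cursor 2

Derivation:
After op 1 (insert('i')): buffer="qzoifvitiwuli" (len 13), cursors c1@4 c2@7 c3@13, authorship ...1..2.....3
After op 2 (insert('t')): buffer="qzoitfvittiwulit" (len 16), cursors c1@5 c2@9 c3@16, authorship ...11..22.....33
After op 3 (move_left): buffer="qzoitfvittiwulit" (len 16), cursors c1@4 c2@8 c3@15, authorship ...11..22.....33
After op 4 (move_left): buffer="qzoitfvittiwulit" (len 16), cursors c1@3 c2@7 c3@14, authorship ...11..22.....33
After op 5 (insert('v')): buffer="qzovitfvvittiwulvit" (len 19), cursors c1@4 c2@9 c3@17, authorship ...111..222.....333
After op 6 (insert('d')): buffer="qzovditfvvdittiwulvdit" (len 22), cursors c1@5 c2@11 c3@20, authorship ...1111..2222.....3333
After op 7 (delete): buffer="qzovitfvvittiwulvit" (len 19), cursors c1@4 c2@9 c3@17, authorship ...111..222.....333
After op 8 (insert('p')): buffer="qzovpitfvvpittiwulvpit" (len 22), cursors c1@5 c2@11 c3@20, authorship ...1111..2222.....3333
Authorship (.=original, N=cursor N): . . . 1 1 1 1 . . 2 2 2 2 . . . . . 3 3 3 3
Index 10: author = 2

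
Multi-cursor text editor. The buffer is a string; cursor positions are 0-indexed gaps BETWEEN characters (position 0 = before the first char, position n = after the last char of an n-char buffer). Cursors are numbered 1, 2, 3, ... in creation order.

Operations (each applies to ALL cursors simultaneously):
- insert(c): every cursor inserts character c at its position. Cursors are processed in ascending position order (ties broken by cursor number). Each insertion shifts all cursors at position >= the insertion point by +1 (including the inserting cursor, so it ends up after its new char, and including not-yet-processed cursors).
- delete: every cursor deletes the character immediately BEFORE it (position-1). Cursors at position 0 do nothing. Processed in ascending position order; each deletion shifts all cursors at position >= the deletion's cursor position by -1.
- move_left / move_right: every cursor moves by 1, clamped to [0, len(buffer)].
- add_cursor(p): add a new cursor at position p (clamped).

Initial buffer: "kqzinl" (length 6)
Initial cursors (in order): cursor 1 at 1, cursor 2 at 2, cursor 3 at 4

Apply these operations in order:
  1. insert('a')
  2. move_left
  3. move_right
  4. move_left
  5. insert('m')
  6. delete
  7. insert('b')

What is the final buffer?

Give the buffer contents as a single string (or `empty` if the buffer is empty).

After op 1 (insert('a')): buffer="kaqazianl" (len 9), cursors c1@2 c2@4 c3@7, authorship .1.2..3..
After op 2 (move_left): buffer="kaqazianl" (len 9), cursors c1@1 c2@3 c3@6, authorship .1.2..3..
After op 3 (move_right): buffer="kaqazianl" (len 9), cursors c1@2 c2@4 c3@7, authorship .1.2..3..
After op 4 (move_left): buffer="kaqazianl" (len 9), cursors c1@1 c2@3 c3@6, authorship .1.2..3..
After op 5 (insert('m')): buffer="kmaqmazimanl" (len 12), cursors c1@2 c2@5 c3@9, authorship .11.22..33..
After op 6 (delete): buffer="kaqazianl" (len 9), cursors c1@1 c2@3 c3@6, authorship .1.2..3..
After op 7 (insert('b')): buffer="kbaqbazibanl" (len 12), cursors c1@2 c2@5 c3@9, authorship .11.22..33..

Answer: kbaqbazibanl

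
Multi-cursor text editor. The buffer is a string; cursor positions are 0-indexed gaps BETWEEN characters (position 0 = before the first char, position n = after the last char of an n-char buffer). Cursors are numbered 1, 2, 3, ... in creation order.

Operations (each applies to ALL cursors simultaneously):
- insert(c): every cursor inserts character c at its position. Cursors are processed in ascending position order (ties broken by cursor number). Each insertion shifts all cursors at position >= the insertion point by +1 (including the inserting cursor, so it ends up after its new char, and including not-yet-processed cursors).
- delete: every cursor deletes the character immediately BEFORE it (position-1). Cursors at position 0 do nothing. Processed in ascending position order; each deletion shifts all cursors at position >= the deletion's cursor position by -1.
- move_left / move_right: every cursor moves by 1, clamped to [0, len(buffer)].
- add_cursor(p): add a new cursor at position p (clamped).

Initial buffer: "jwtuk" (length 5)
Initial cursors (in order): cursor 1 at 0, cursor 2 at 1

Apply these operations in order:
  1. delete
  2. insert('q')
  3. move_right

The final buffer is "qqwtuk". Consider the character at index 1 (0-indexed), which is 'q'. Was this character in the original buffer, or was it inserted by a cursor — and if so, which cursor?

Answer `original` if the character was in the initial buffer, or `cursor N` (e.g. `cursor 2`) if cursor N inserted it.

Answer: cursor 2

Derivation:
After op 1 (delete): buffer="wtuk" (len 4), cursors c1@0 c2@0, authorship ....
After op 2 (insert('q')): buffer="qqwtuk" (len 6), cursors c1@2 c2@2, authorship 12....
After op 3 (move_right): buffer="qqwtuk" (len 6), cursors c1@3 c2@3, authorship 12....
Authorship (.=original, N=cursor N): 1 2 . . . .
Index 1: author = 2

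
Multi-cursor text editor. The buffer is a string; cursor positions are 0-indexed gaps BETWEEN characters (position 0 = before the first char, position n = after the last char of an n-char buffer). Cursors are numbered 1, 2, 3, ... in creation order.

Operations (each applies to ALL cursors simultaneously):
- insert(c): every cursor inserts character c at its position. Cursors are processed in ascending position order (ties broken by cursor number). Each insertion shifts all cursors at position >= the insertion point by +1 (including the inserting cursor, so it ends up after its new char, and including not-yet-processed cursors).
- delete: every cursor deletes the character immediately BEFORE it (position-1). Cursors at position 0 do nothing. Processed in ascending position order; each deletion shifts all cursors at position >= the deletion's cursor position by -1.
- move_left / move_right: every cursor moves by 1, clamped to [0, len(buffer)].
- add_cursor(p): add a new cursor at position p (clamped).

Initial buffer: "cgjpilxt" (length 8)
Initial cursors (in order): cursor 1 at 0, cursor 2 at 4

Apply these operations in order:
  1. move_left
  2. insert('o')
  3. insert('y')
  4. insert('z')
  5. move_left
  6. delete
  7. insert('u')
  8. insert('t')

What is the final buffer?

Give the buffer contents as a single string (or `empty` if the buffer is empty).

After op 1 (move_left): buffer="cgjpilxt" (len 8), cursors c1@0 c2@3, authorship ........
After op 2 (insert('o')): buffer="ocgjopilxt" (len 10), cursors c1@1 c2@5, authorship 1...2.....
After op 3 (insert('y')): buffer="oycgjoypilxt" (len 12), cursors c1@2 c2@7, authorship 11...22.....
After op 4 (insert('z')): buffer="oyzcgjoyzpilxt" (len 14), cursors c1@3 c2@9, authorship 111...222.....
After op 5 (move_left): buffer="oyzcgjoyzpilxt" (len 14), cursors c1@2 c2@8, authorship 111...222.....
After op 6 (delete): buffer="ozcgjozpilxt" (len 12), cursors c1@1 c2@6, authorship 11...22.....
After op 7 (insert('u')): buffer="ouzcgjouzpilxt" (len 14), cursors c1@2 c2@8, authorship 111...222.....
After op 8 (insert('t')): buffer="outzcgjoutzpilxt" (len 16), cursors c1@3 c2@10, authorship 1111...2222.....

Answer: outzcgjoutzpilxt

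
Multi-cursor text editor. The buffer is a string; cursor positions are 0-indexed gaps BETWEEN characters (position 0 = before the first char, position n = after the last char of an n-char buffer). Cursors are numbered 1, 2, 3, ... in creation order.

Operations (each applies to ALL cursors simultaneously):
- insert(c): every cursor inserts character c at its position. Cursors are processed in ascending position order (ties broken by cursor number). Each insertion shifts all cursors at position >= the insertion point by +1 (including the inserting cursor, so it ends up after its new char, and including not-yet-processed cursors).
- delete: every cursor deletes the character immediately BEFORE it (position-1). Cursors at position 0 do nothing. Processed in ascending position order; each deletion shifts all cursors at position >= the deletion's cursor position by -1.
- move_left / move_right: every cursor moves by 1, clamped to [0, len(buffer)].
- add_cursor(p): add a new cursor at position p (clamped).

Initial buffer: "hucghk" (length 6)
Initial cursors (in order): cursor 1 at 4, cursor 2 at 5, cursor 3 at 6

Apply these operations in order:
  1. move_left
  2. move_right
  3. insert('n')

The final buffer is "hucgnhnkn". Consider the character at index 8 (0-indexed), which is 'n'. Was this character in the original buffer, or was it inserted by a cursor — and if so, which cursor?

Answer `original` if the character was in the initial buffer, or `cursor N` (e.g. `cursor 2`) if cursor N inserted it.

After op 1 (move_left): buffer="hucghk" (len 6), cursors c1@3 c2@4 c3@5, authorship ......
After op 2 (move_right): buffer="hucghk" (len 6), cursors c1@4 c2@5 c3@6, authorship ......
After op 3 (insert('n')): buffer="hucgnhnkn" (len 9), cursors c1@5 c2@7 c3@9, authorship ....1.2.3
Authorship (.=original, N=cursor N): . . . . 1 . 2 . 3
Index 8: author = 3

Answer: cursor 3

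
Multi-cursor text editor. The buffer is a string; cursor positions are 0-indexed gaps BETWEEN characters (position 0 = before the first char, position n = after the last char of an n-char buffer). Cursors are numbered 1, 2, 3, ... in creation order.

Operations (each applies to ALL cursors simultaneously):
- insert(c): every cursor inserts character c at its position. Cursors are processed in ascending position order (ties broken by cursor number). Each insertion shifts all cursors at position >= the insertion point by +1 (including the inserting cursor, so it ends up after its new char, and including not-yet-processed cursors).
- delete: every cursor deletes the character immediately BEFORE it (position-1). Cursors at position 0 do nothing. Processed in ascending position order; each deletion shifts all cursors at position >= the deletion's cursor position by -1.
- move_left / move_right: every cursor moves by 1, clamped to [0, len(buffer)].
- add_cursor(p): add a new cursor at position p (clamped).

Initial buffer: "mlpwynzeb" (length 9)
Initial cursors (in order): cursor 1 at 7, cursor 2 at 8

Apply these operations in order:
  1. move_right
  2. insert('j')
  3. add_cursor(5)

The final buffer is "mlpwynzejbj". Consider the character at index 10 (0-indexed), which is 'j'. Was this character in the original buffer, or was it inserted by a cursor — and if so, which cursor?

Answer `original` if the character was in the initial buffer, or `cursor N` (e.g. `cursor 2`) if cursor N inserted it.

After op 1 (move_right): buffer="mlpwynzeb" (len 9), cursors c1@8 c2@9, authorship .........
After op 2 (insert('j')): buffer="mlpwynzejbj" (len 11), cursors c1@9 c2@11, authorship ........1.2
After op 3 (add_cursor(5)): buffer="mlpwynzejbj" (len 11), cursors c3@5 c1@9 c2@11, authorship ........1.2
Authorship (.=original, N=cursor N): . . . . . . . . 1 . 2
Index 10: author = 2

Answer: cursor 2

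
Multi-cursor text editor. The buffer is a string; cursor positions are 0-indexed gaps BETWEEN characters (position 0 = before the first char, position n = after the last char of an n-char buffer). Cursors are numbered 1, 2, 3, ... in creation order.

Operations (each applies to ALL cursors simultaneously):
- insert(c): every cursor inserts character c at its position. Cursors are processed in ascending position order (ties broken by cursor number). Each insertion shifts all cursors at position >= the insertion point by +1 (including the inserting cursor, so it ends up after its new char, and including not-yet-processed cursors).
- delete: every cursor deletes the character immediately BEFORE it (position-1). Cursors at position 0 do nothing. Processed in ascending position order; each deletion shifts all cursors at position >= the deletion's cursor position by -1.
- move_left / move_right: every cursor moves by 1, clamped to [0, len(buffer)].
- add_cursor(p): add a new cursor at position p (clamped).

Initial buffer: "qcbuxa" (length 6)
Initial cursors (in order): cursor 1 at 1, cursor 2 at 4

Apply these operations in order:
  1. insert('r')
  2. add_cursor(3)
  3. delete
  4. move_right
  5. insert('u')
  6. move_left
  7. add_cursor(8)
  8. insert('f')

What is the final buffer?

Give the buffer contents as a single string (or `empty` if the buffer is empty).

After op 1 (insert('r')): buffer="qrcburxa" (len 8), cursors c1@2 c2@6, authorship .1...2..
After op 2 (add_cursor(3)): buffer="qrcburxa" (len 8), cursors c1@2 c3@3 c2@6, authorship .1...2..
After op 3 (delete): buffer="qbuxa" (len 5), cursors c1@1 c3@1 c2@3, authorship .....
After op 4 (move_right): buffer="qbuxa" (len 5), cursors c1@2 c3@2 c2@4, authorship .....
After op 5 (insert('u')): buffer="qbuuuxua" (len 8), cursors c1@4 c3@4 c2@7, authorship ..13..2.
After op 6 (move_left): buffer="qbuuuxua" (len 8), cursors c1@3 c3@3 c2@6, authorship ..13..2.
After op 7 (add_cursor(8)): buffer="qbuuuxua" (len 8), cursors c1@3 c3@3 c2@6 c4@8, authorship ..13..2.
After op 8 (insert('f')): buffer="qbuffuuxfuaf" (len 12), cursors c1@5 c3@5 c2@9 c4@12, authorship ..1133..22.4

Answer: qbuffuuxfuaf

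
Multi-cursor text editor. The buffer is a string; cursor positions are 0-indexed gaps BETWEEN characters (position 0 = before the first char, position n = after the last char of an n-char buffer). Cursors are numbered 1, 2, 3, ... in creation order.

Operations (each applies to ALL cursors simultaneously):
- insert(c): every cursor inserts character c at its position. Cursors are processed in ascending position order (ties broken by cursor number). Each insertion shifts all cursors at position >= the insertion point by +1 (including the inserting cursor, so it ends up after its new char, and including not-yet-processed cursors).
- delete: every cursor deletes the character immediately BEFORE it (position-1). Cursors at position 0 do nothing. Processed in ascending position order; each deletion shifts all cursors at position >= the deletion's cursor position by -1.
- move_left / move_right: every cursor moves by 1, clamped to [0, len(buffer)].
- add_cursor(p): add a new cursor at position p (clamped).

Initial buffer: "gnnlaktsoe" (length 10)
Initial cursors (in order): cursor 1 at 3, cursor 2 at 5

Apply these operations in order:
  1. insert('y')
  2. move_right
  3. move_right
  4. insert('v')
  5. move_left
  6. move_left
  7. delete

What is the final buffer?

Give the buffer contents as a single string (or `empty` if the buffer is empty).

After op 1 (insert('y')): buffer="gnnylayktsoe" (len 12), cursors c1@4 c2@7, authorship ...1..2.....
After op 2 (move_right): buffer="gnnylayktsoe" (len 12), cursors c1@5 c2@8, authorship ...1..2.....
After op 3 (move_right): buffer="gnnylayktsoe" (len 12), cursors c1@6 c2@9, authorship ...1..2.....
After op 4 (insert('v')): buffer="gnnylavyktvsoe" (len 14), cursors c1@7 c2@11, authorship ...1..12..2...
After op 5 (move_left): buffer="gnnylavyktvsoe" (len 14), cursors c1@6 c2@10, authorship ...1..12..2...
After op 6 (move_left): buffer="gnnylavyktvsoe" (len 14), cursors c1@5 c2@9, authorship ...1..12..2...
After op 7 (delete): buffer="gnnyavytvsoe" (len 12), cursors c1@4 c2@7, authorship ...1.12.2...

Answer: gnnyavytvsoe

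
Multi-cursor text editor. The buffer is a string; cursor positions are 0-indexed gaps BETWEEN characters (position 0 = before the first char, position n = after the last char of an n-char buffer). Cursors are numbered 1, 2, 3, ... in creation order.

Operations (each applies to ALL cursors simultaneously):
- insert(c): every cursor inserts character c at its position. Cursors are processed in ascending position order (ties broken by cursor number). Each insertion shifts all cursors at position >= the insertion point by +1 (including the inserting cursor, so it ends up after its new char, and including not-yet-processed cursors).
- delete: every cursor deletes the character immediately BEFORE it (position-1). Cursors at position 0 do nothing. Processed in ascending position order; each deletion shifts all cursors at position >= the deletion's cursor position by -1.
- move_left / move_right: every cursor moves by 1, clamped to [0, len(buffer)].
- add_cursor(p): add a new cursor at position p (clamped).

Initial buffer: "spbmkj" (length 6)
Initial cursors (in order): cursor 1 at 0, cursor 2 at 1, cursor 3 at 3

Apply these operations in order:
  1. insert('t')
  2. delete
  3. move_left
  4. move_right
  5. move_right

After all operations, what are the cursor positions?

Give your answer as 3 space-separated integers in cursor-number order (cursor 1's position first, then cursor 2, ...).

After op 1 (insert('t')): buffer="tstpbtmkj" (len 9), cursors c1@1 c2@3 c3@6, authorship 1.2..3...
After op 2 (delete): buffer="spbmkj" (len 6), cursors c1@0 c2@1 c3@3, authorship ......
After op 3 (move_left): buffer="spbmkj" (len 6), cursors c1@0 c2@0 c3@2, authorship ......
After op 4 (move_right): buffer="spbmkj" (len 6), cursors c1@1 c2@1 c3@3, authorship ......
After op 5 (move_right): buffer="spbmkj" (len 6), cursors c1@2 c2@2 c3@4, authorship ......

Answer: 2 2 4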